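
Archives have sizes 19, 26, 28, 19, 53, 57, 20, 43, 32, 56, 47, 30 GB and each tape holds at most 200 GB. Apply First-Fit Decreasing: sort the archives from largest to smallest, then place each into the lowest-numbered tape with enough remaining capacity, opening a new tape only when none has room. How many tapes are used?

3

Sorted descending: 57, 56, 53, 47, 43, 32, 30, 28, 26, 20, 19, 19.
Put 57 GB in tape 1; 143 GB remain.
Put 56 GB in tape 1; 87 GB remain.
Put 53 GB in tape 1; 34 GB remain.
Put 47 GB in tape 2; 153 GB remain.
Put 43 GB in tape 2; 110 GB remain.
Put 32 GB in tape 1; 2 GB remain.
Put 30 GB in tape 2; 80 GB remain.
Put 28 GB in tape 2; 52 GB remain.
Put 26 GB in tape 2; 26 GB remain.
Put 20 GB in tape 2; 6 GB remain.
Put 19 GB in tape 3; 181 GB remain.
Put 19 GB in tape 3; 162 GB remain.
Final tapes: [57,56,53,32] [47,43,30,28,26,20] [19,19].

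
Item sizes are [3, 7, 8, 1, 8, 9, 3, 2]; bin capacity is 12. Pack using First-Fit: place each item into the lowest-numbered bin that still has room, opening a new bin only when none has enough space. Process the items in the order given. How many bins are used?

bin 1: place 3, 9 left
bin 1: place 7, 2 left
bin 2: place 8, 4 left
bin 1: place 1, 1 left
bin 3: place 8, 4 left
bin 4: place 9, 3 left
bin 2: place 3, 1 left
bin 3: place 2, 2 left
Final bins: [3,7,1] [8,3] [8,2] [9].

4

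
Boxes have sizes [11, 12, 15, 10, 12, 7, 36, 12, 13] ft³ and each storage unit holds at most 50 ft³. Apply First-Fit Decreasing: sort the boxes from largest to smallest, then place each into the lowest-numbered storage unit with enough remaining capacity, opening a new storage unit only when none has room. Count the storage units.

Sorted descending: 36, 15, 13, 12, 12, 12, 11, 10, 7.
Put 36 ft³ in storage unit 1; 14 ft³ remain.
Put 15 ft³ in storage unit 2; 35 ft³ remain.
Put 13 ft³ in storage unit 1; 1 ft³ remain.
Put 12 ft³ in storage unit 2; 23 ft³ remain.
Put 12 ft³ in storage unit 2; 11 ft³ remain.
Put 12 ft³ in storage unit 3; 38 ft³ remain.
Put 11 ft³ in storage unit 2; 0 ft³ remain.
Put 10 ft³ in storage unit 3; 28 ft³ remain.
Put 7 ft³ in storage unit 3; 21 ft³ remain.
Final storage units: [36,13] [15,12,12,11] [12,10,7].

3 storage units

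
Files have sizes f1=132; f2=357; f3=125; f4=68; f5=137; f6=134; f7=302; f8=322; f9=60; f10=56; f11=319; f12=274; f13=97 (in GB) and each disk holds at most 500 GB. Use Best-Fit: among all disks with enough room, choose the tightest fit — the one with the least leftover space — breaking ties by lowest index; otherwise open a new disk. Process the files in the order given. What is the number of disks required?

6

Put f1 (132 GB) in disk 1; 368 GB remain.
Put f2 (357 GB) in disk 1; 11 GB remain.
Put f3 (125 GB) in disk 2; 375 GB remain.
Put f4 (68 GB) in disk 2; 307 GB remain.
Put f5 (137 GB) in disk 2; 170 GB remain.
Put f6 (134 GB) in disk 2; 36 GB remain.
Put f7 (302 GB) in disk 3; 198 GB remain.
Put f8 (322 GB) in disk 4; 178 GB remain.
Put f9 (60 GB) in disk 4; 118 GB remain.
Put f10 (56 GB) in disk 4; 62 GB remain.
Put f11 (319 GB) in disk 5; 181 GB remain.
Put f12 (274 GB) in disk 6; 226 GB remain.
Put f13 (97 GB) in disk 5; 84 GB remain.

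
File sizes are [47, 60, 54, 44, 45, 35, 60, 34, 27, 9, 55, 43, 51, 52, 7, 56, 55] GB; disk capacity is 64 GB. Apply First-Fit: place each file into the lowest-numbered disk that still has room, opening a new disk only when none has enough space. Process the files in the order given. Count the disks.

14 disks

47 GB → disk 1 (remaining 17 GB)
60 GB → disk 2 (remaining 4 GB)
54 GB → disk 3 (remaining 10 GB)
44 GB → disk 4 (remaining 20 GB)
45 GB → disk 5 (remaining 19 GB)
35 GB → disk 6 (remaining 29 GB)
60 GB → disk 7 (remaining 4 GB)
34 GB → disk 8 (remaining 30 GB)
27 GB → disk 6 (remaining 2 GB)
9 GB → disk 1 (remaining 8 GB)
55 GB → disk 9 (remaining 9 GB)
43 GB → disk 10 (remaining 21 GB)
51 GB → disk 11 (remaining 13 GB)
52 GB → disk 12 (remaining 12 GB)
7 GB → disk 1 (remaining 1 GB)
56 GB → disk 13 (remaining 8 GB)
55 GB → disk 14 (remaining 9 GB)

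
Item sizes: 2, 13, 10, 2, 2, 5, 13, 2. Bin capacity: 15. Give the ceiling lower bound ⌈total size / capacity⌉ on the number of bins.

Total size = 2 + 13 + 10 + 2 + 2 + 5 + 13 + 2 = 49.
⌈49 / 15⌉ = 4.

4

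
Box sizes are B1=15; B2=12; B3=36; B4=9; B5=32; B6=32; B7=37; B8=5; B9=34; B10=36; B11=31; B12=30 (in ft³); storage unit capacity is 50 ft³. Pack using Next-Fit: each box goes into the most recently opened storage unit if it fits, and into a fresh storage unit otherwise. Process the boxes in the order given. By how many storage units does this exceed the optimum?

Next-Fit: [15,12] [36,9] [32] [32] [37,5] [34] [36] [31] [30] → 9 storage units.
8 boxes exceed 25 ft³ (half the capacity), and no two of those can share a storage unit, so at least 8 storage units are needed.
An optimal packing achieves that bound: [37,12] [36,9,5] [36] [34,15] [32] [32] [31] [30] → 8 storage units.
Excess: 9 − 8 = 1.

1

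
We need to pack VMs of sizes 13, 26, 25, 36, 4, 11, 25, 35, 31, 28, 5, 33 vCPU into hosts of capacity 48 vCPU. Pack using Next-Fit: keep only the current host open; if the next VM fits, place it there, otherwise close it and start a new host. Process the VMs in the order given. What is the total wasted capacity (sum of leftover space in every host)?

host 1: place 13 vCPU, 35 vCPU left
host 1: place 26 vCPU, 9 vCPU left
host 2: place 25 vCPU, 23 vCPU left
host 3: place 36 vCPU, 12 vCPU left
host 3: place 4 vCPU, 8 vCPU left
host 4: place 11 vCPU, 37 vCPU left
host 4: place 25 vCPU, 12 vCPU left
host 5: place 35 vCPU, 13 vCPU left
host 6: place 31 vCPU, 17 vCPU left
host 7: place 28 vCPU, 20 vCPU left
host 7: place 5 vCPU, 15 vCPU left
host 8: place 33 vCPU, 15 vCPU left
8 hosts × 48 vCPU = 384 vCPU; used 272 vCPU; unused 112 vCPU.

112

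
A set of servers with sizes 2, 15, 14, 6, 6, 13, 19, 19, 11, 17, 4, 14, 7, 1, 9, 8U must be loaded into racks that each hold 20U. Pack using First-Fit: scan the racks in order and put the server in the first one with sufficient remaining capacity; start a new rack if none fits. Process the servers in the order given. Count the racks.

rack 1: place 2U, 18U left
rack 1: place 15U, 3U left
rack 2: place 14U, 6U left
rack 2: place 6U, 0U left
rack 3: place 6U, 14U left
rack 3: place 13U, 1U left
rack 4: place 19U, 1U left
rack 5: place 19U, 1U left
rack 6: place 11U, 9U left
rack 7: place 17U, 3U left
rack 6: place 4U, 5U left
rack 8: place 14U, 6U left
rack 9: place 7U, 13U left
rack 1: place 1U, 2U left
rack 9: place 9U, 4U left
rack 10: place 8U, 12U left
Final racks: [2,15,1] [14,6] [6,13] [19] [19] [11,4] [17] [14] [7,9] [8].

10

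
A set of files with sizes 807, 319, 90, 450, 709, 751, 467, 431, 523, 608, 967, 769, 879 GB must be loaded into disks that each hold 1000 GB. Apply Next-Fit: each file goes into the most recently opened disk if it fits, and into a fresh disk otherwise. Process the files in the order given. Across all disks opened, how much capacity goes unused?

2230

disk 1: place 807 GB, 193 GB left
disk 2: place 319 GB, 681 GB left
disk 2: place 90 GB, 591 GB left
disk 2: place 450 GB, 141 GB left
disk 3: place 709 GB, 291 GB left
disk 4: place 751 GB, 249 GB left
disk 5: place 467 GB, 533 GB left
disk 5: place 431 GB, 102 GB left
disk 6: place 523 GB, 477 GB left
disk 7: place 608 GB, 392 GB left
disk 8: place 967 GB, 33 GB left
disk 9: place 769 GB, 231 GB left
disk 10: place 879 GB, 121 GB left
10 disks × 1000 GB = 10000 GB; used 7770 GB; unused 2230 GB.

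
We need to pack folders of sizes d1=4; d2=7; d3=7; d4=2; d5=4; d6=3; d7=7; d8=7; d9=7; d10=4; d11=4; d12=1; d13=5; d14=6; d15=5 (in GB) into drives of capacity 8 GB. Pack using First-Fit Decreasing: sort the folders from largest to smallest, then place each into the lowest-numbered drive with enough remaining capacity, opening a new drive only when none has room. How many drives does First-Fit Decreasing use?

10 drives

Sorted descending: 7, 7, 7, 7, 7, 6, 5, 5, 4, 4, 4, 4, 3, 2, 1.
7 GB → drive 1 (remaining 1 GB)
7 GB → drive 2 (remaining 1 GB)
7 GB → drive 3 (remaining 1 GB)
7 GB → drive 4 (remaining 1 GB)
7 GB → drive 5 (remaining 1 GB)
6 GB → drive 6 (remaining 2 GB)
5 GB → drive 7 (remaining 3 GB)
5 GB → drive 8 (remaining 3 GB)
4 GB → drive 9 (remaining 4 GB)
4 GB → drive 9 (remaining 0 GB)
4 GB → drive 10 (remaining 4 GB)
4 GB → drive 10 (remaining 0 GB)
3 GB → drive 7 (remaining 0 GB)
2 GB → drive 6 (remaining 0 GB)
1 GB → drive 1 (remaining 0 GB)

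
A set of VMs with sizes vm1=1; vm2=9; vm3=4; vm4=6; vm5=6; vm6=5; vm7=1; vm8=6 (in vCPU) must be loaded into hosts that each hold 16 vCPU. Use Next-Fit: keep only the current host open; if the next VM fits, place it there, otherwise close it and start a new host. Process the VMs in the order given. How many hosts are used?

Put vm1 (1 vCPU) in host 1; 15 vCPU remain.
Put vm2 (9 vCPU) in host 1; 6 vCPU remain.
Put vm3 (4 vCPU) in host 1; 2 vCPU remain.
Put vm4 (6 vCPU) in host 2; 10 vCPU remain.
Put vm5 (6 vCPU) in host 2; 4 vCPU remain.
Put vm6 (5 vCPU) in host 3; 11 vCPU remain.
Put vm7 (1 vCPU) in host 3; 10 vCPU remain.
Put vm8 (6 vCPU) in host 3; 4 vCPU remain.
Final hosts: [1,9,4] [6,6] [5,1,6].

3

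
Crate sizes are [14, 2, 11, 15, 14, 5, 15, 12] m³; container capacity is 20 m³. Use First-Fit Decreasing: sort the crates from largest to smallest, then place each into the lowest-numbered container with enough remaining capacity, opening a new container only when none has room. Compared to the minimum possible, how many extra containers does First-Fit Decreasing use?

First-Fit Decreasing: [15,5] [15,2] [14] [14] [12] [11] → 6 containers.
6 crates exceed 10 m³ (half the capacity), and no two of those can share a container, so at least 6 containers are needed.
So 6 is already optimal.

0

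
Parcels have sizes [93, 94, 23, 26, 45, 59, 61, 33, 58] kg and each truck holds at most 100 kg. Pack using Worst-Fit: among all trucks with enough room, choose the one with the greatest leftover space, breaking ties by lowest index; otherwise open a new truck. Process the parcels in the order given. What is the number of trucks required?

6 trucks

Put 93 kg in truck 1; 7 kg remain.
Put 94 kg in truck 2; 6 kg remain.
Put 23 kg in truck 3; 77 kg remain.
Put 26 kg in truck 3; 51 kg remain.
Put 45 kg in truck 3; 6 kg remain.
Put 59 kg in truck 4; 41 kg remain.
Put 61 kg in truck 5; 39 kg remain.
Put 33 kg in truck 4; 8 kg remain.
Put 58 kg in truck 6; 42 kg remain.
Final trucks: [93] [94] [23,26,45] [59,33] [61] [58].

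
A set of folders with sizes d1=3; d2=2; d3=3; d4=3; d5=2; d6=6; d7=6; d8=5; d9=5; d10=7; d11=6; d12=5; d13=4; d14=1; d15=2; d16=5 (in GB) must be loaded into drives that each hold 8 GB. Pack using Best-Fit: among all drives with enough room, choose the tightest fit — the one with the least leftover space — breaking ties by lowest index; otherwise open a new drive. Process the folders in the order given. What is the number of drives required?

Put d1 (3 GB) in drive 1; 5 GB remain.
Put d2 (2 GB) in drive 1; 3 GB remain.
Put d3 (3 GB) in drive 1; 0 GB remain.
Put d4 (3 GB) in drive 2; 5 GB remain.
Put d5 (2 GB) in drive 2; 3 GB remain.
Put d6 (6 GB) in drive 3; 2 GB remain.
Put d7 (6 GB) in drive 4; 2 GB remain.
Put d8 (5 GB) in drive 5; 3 GB remain.
Put d9 (5 GB) in drive 6; 3 GB remain.
Put d10 (7 GB) in drive 7; 1 GB remain.
Put d11 (6 GB) in drive 8; 2 GB remain.
Put d12 (5 GB) in drive 9; 3 GB remain.
Put d13 (4 GB) in drive 10; 4 GB remain.
Put d14 (1 GB) in drive 7; 0 GB remain.
Put d15 (2 GB) in drive 3; 0 GB remain.
Put d16 (5 GB) in drive 11; 3 GB remain.

11 drives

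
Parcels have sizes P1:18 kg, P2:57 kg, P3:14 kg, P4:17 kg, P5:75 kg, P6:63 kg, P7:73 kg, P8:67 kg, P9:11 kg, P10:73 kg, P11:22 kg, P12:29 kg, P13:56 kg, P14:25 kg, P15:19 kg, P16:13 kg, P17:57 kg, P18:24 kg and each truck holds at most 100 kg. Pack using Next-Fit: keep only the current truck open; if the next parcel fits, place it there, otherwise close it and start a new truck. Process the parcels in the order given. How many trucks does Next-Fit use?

truck 1: place P1 (18 kg), 82 kg left
truck 1: place P2 (57 kg), 25 kg left
truck 1: place P3 (14 kg), 11 kg left
truck 2: place P4 (17 kg), 83 kg left
truck 2: place P5 (75 kg), 8 kg left
truck 3: place P6 (63 kg), 37 kg left
truck 4: place P7 (73 kg), 27 kg left
truck 5: place P8 (67 kg), 33 kg left
truck 5: place P9 (11 kg), 22 kg left
truck 6: place P10 (73 kg), 27 kg left
truck 6: place P11 (22 kg), 5 kg left
truck 7: place P12 (29 kg), 71 kg left
truck 7: place P13 (56 kg), 15 kg left
truck 8: place P14 (25 kg), 75 kg left
truck 8: place P15 (19 kg), 56 kg left
truck 8: place P16 (13 kg), 43 kg left
truck 9: place P17 (57 kg), 43 kg left
truck 9: place P18 (24 kg), 19 kg left

9 trucks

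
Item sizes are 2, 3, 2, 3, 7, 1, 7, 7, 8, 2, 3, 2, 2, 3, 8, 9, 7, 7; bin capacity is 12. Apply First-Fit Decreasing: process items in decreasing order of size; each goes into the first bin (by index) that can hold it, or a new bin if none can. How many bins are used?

Sorted descending: 9, 8, 8, 7, 7, 7, 7, 7, 3, 3, 3, 3, 2, 2, 2, 2, 2, 1.
Put 9 in bin 1; 3 remain.
Put 8 in bin 2; 4 remain.
Put 8 in bin 3; 4 remain.
Put 7 in bin 4; 5 remain.
Put 7 in bin 5; 5 remain.
Put 7 in bin 6; 5 remain.
Put 7 in bin 7; 5 remain.
Put 7 in bin 8; 5 remain.
Put 3 in bin 1; 0 remain.
Put 3 in bin 2; 1 remain.
Put 3 in bin 3; 1 remain.
Put 3 in bin 4; 2 remain.
Put 2 in bin 4; 0 remain.
Put 2 in bin 5; 3 remain.
Put 2 in bin 5; 1 remain.
Put 2 in bin 6; 3 remain.
Put 2 in bin 6; 1 remain.
Put 1 in bin 2; 0 remain.
Final bins: [9,3] [8,3,1] [8,3] [7,3,2] [7,2,2] [7,2,2] [7] [7].

8 bins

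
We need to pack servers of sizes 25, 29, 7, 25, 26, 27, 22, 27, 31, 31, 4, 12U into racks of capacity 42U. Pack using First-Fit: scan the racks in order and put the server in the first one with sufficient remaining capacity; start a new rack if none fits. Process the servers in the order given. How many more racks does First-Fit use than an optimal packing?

First-Fit: [25,7,4] [29,12] [25] [26] [27] [22] [27] [31] [31] → 9 racks.
9 servers exceed 21U (half the capacity), and no two of those can share a rack, so at least 9 racks are needed.
So 9 is already optimal.

0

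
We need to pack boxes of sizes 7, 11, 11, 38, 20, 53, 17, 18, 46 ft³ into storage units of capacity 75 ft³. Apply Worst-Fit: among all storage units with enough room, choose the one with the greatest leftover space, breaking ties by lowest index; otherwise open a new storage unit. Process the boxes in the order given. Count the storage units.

4 storage units

storage unit 1: place 7 ft³, 68 ft³ left
storage unit 1: place 11 ft³, 57 ft³ left
storage unit 1: place 11 ft³, 46 ft³ left
storage unit 1: place 38 ft³, 8 ft³ left
storage unit 2: place 20 ft³, 55 ft³ left
storage unit 2: place 53 ft³, 2 ft³ left
storage unit 3: place 17 ft³, 58 ft³ left
storage unit 3: place 18 ft³, 40 ft³ left
storage unit 4: place 46 ft³, 29 ft³ left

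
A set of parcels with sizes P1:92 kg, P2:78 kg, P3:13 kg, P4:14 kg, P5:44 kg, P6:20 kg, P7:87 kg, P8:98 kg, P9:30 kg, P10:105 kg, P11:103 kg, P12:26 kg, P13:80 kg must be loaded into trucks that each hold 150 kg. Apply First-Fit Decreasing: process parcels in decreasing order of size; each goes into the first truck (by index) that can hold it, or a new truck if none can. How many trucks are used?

7 trucks

Sorted descending: 105, 103, 98, 92, 87, 80, 78, 44, 30, 26, 20, 14, 13.
105 kg → truck 1 (remaining 45 kg)
103 kg → truck 2 (remaining 47 kg)
98 kg → truck 3 (remaining 52 kg)
92 kg → truck 4 (remaining 58 kg)
87 kg → truck 5 (remaining 63 kg)
80 kg → truck 6 (remaining 70 kg)
78 kg → truck 7 (remaining 72 kg)
44 kg → truck 1 (remaining 1 kg)
30 kg → truck 2 (remaining 17 kg)
26 kg → truck 3 (remaining 26 kg)
20 kg → truck 3 (remaining 6 kg)
14 kg → truck 2 (remaining 3 kg)
13 kg → truck 4 (remaining 45 kg)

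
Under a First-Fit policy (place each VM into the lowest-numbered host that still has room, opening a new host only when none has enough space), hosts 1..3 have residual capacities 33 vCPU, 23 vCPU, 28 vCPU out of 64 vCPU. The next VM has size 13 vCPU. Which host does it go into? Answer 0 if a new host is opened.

1

Hosts with room: host 1 (33 vCPU), host 2 (23 vCPU), host 3 (28 vCPU).
The first with room is host 1.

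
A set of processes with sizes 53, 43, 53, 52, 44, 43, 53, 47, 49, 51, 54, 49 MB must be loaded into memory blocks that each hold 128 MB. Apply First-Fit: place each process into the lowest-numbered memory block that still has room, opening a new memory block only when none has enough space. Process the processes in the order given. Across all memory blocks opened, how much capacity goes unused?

53 MB → memory block 1 (remaining 75 MB)
43 MB → memory block 1 (remaining 32 MB)
53 MB → memory block 2 (remaining 75 MB)
52 MB → memory block 2 (remaining 23 MB)
44 MB → memory block 3 (remaining 84 MB)
43 MB → memory block 3 (remaining 41 MB)
53 MB → memory block 4 (remaining 75 MB)
47 MB → memory block 4 (remaining 28 MB)
49 MB → memory block 5 (remaining 79 MB)
51 MB → memory block 5 (remaining 28 MB)
54 MB → memory block 6 (remaining 74 MB)
49 MB → memory block 6 (remaining 25 MB)
6 memory blocks × 128 MB = 768 MB; used 591 MB; unused 177 MB.

177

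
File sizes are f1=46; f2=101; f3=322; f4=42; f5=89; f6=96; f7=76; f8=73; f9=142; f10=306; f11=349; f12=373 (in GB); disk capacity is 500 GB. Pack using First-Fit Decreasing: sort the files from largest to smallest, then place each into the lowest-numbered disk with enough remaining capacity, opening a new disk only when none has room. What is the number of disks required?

5

Sorted descending: 373, 349, 322, 306, 142, 101, 96, 89, 76, 73, 46, 42.
Put 373 GB in disk 1; 127 GB remain.
Put 349 GB in disk 2; 151 GB remain.
Put 322 GB in disk 3; 178 GB remain.
Put 306 GB in disk 4; 194 GB remain.
Put 142 GB in disk 2; 9 GB remain.
Put 101 GB in disk 1; 26 GB remain.
Put 96 GB in disk 3; 82 GB remain.
Put 89 GB in disk 4; 105 GB remain.
Put 76 GB in disk 3; 6 GB remain.
Put 73 GB in disk 4; 32 GB remain.
Put 46 GB in disk 5; 454 GB remain.
Put 42 GB in disk 5; 412 GB remain.
Final disks: [373,101] [349,142] [322,96,76] [306,89,73] [46,42].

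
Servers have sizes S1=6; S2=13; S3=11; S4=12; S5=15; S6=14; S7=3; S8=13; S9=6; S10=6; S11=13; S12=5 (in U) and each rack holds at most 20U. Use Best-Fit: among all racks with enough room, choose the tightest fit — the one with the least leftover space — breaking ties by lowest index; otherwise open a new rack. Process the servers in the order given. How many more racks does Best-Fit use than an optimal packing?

0

Best-Fit: [6,13] [11] [12] [15,3] [14,6] [13,6] [13,5] → 7 racks.
7 servers exceed 10U (half the capacity), and no two of those can share a rack, so at least 7 racks are needed.
So 7 is already optimal.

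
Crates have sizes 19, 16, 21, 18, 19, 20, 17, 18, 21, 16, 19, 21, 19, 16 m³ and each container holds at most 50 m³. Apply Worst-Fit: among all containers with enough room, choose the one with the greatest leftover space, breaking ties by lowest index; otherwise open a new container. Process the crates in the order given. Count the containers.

19 m³ → container 1 (remaining 31 m³)
16 m³ → container 1 (remaining 15 m³)
21 m³ → container 2 (remaining 29 m³)
18 m³ → container 2 (remaining 11 m³)
19 m³ → container 3 (remaining 31 m³)
20 m³ → container 3 (remaining 11 m³)
17 m³ → container 4 (remaining 33 m³)
18 m³ → container 4 (remaining 15 m³)
21 m³ → container 5 (remaining 29 m³)
16 m³ → container 5 (remaining 13 m³)
19 m³ → container 6 (remaining 31 m³)
21 m³ → container 6 (remaining 10 m³)
19 m³ → container 7 (remaining 31 m³)
16 m³ → container 7 (remaining 15 m³)
Final containers: [19,16] [21,18] [19,20] [17,18] [21,16] [19,21] [19,16].

7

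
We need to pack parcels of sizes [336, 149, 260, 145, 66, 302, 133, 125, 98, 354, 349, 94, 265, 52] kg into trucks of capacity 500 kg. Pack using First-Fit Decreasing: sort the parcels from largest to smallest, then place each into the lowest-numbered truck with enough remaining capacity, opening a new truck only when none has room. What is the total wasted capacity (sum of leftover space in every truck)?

Sorted descending: 354, 349, 336, 302, 265, 260, 149, 145, 133, 125, 98, 94, 66, 52.
Put 354 kg in truck 1; 146 kg remain.
Put 349 kg in truck 2; 151 kg remain.
Put 336 kg in truck 3; 164 kg remain.
Put 302 kg in truck 4; 198 kg remain.
Put 265 kg in truck 5; 235 kg remain.
Put 260 kg in truck 6; 240 kg remain.
Put 149 kg in truck 2; 2 kg remain.
Put 145 kg in truck 1; 1 kg remain.
Put 133 kg in truck 3; 31 kg remain.
Put 125 kg in truck 4; 73 kg remain.
Put 98 kg in truck 5; 137 kg remain.
Put 94 kg in truck 5; 43 kg remain.
Put 66 kg in truck 4; 7 kg remain.
Put 52 kg in truck 6; 188 kg remain.
6 trucks × 500 kg = 3000 kg; used 2728 kg; unused 272 kg.

272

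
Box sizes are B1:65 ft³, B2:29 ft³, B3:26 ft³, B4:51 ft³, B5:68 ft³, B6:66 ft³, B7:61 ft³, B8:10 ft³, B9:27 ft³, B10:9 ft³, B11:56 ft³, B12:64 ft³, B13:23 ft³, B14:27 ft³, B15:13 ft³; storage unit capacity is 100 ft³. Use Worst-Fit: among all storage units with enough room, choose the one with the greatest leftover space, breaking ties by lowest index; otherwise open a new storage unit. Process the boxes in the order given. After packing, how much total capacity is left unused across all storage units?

105

Put B1 (65 ft³) in storage unit 1; 35 ft³ remain.
Put B2 (29 ft³) in storage unit 1; 6 ft³ remain.
Put B3 (26 ft³) in storage unit 2; 74 ft³ remain.
Put B4 (51 ft³) in storage unit 2; 23 ft³ remain.
Put B5 (68 ft³) in storage unit 3; 32 ft³ remain.
Put B6 (66 ft³) in storage unit 4; 34 ft³ remain.
Put B7 (61 ft³) in storage unit 5; 39 ft³ remain.
Put B8 (10 ft³) in storage unit 5; 29 ft³ remain.
Put B9 (27 ft³) in storage unit 4; 7 ft³ remain.
Put B10 (9 ft³) in storage unit 3; 23 ft³ remain.
Put B11 (56 ft³) in storage unit 6; 44 ft³ remain.
Put B12 (64 ft³) in storage unit 7; 36 ft³ remain.
Put B13 (23 ft³) in storage unit 6; 21 ft³ remain.
Put B14 (27 ft³) in storage unit 7; 9 ft³ remain.
Put B15 (13 ft³) in storage unit 5; 16 ft³ remain.
7 storage units × 100 ft³ = 700 ft³; used 595 ft³; unused 105 ft³.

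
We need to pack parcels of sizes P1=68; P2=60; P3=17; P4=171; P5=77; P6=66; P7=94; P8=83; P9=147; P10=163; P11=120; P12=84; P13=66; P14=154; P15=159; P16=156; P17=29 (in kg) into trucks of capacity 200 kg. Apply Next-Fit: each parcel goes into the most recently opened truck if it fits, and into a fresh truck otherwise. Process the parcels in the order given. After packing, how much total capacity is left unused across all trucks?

486

truck 1: place P1 (68 kg), 132 kg left
truck 1: place P2 (60 kg), 72 kg left
truck 1: place P3 (17 kg), 55 kg left
truck 2: place P4 (171 kg), 29 kg left
truck 3: place P5 (77 kg), 123 kg left
truck 3: place P6 (66 kg), 57 kg left
truck 4: place P7 (94 kg), 106 kg left
truck 4: place P8 (83 kg), 23 kg left
truck 5: place P9 (147 kg), 53 kg left
truck 6: place P10 (163 kg), 37 kg left
truck 7: place P11 (120 kg), 80 kg left
truck 8: place P12 (84 kg), 116 kg left
truck 8: place P13 (66 kg), 50 kg left
truck 9: place P14 (154 kg), 46 kg left
truck 10: place P15 (159 kg), 41 kg left
truck 11: place P16 (156 kg), 44 kg left
truck 11: place P17 (29 kg), 15 kg left
11 trucks × 200 kg = 2200 kg; used 1714 kg; unused 486 kg.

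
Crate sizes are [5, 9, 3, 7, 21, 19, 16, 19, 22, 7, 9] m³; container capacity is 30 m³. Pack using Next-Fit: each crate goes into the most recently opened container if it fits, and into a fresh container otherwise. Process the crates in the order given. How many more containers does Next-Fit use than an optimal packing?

2

Next-Fit: [5,9,3,7] [21] [19] [16] [19] [22,7] [9] → 7 containers.
Total size 137 m³; any packing needs at least ⌈137/30⌉ = 5 containers.
An optimal packing achieves that bound: [22,7] [21,9] [19,9] [19,7,3] [16,5] → 5 containers.
Excess: 7 − 5 = 2.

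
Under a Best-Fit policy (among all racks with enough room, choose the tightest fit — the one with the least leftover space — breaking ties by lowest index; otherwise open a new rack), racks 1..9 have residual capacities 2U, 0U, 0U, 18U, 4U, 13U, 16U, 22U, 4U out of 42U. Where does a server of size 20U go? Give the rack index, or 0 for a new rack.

Racks with room: rack 8 (22U).
Tightest fit is rack 8 with 22U free.

8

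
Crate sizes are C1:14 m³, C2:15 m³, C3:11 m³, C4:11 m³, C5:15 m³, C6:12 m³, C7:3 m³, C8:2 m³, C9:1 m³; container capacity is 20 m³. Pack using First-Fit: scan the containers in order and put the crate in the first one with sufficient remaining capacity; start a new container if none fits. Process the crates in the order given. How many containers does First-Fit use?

6 containers

Put C1 (14 m³) in container 1; 6 m³ remain.
Put C2 (15 m³) in container 2; 5 m³ remain.
Put C3 (11 m³) in container 3; 9 m³ remain.
Put C4 (11 m³) in container 4; 9 m³ remain.
Put C5 (15 m³) in container 5; 5 m³ remain.
Put C6 (12 m³) in container 6; 8 m³ remain.
Put C7 (3 m³) in container 1; 3 m³ remain.
Put C8 (2 m³) in container 1; 1 m³ remain.
Put C9 (1 m³) in container 1; 0 m³ remain.
Final containers: [14,3,2,1] [15] [11] [11] [15] [12].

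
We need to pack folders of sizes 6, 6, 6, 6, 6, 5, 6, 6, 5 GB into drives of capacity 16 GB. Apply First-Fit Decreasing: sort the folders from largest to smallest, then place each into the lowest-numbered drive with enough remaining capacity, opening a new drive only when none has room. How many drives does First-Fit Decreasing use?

4

Sorted descending: 6, 6, 6, 6, 6, 6, 6, 5, 5.
drive 1: place 6 GB, 10 GB left
drive 1: place 6 GB, 4 GB left
drive 2: place 6 GB, 10 GB left
drive 2: place 6 GB, 4 GB left
drive 3: place 6 GB, 10 GB left
drive 3: place 6 GB, 4 GB left
drive 4: place 6 GB, 10 GB left
drive 4: place 5 GB, 5 GB left
drive 4: place 5 GB, 0 GB left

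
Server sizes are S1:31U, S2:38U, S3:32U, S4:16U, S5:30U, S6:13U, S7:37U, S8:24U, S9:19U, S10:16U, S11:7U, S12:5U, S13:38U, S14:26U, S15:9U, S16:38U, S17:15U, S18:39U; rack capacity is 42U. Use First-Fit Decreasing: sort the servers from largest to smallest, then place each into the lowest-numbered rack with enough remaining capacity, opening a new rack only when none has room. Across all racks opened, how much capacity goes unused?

Sorted descending: 39, 38, 38, 38, 37, 32, 31, 30, 26, 24, 19, 16, 16, 15, 13, 9, 7, 5.
39U → rack 1 (remaining 3U)
38U → rack 2 (remaining 4U)
38U → rack 3 (remaining 4U)
38U → rack 4 (remaining 4U)
37U → rack 5 (remaining 5U)
32U → rack 6 (remaining 10U)
31U → rack 7 (remaining 11U)
30U → rack 8 (remaining 12U)
26U → rack 9 (remaining 16U)
24U → rack 10 (remaining 18U)
19U → rack 11 (remaining 23U)
16U → rack 9 (remaining 0U)
16U → rack 10 (remaining 2U)
15U → rack 11 (remaining 8U)
13U → rack 12 (remaining 29U)
9U → rack 6 (remaining 1U)
7U → rack 7 (remaining 4U)
5U → rack 5 (remaining 0U)
12 racks × 42U = 504U; used 433U; unused 71U.

71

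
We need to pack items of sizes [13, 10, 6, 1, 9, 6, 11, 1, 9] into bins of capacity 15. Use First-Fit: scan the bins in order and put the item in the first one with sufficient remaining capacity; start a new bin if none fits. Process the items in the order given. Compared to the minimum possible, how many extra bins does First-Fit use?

First-Fit: [13,1,1] [10] [6,9] [6,9] [11] → 5 bins.
Total size 66; any packing needs at least ⌈66/15⌉ = 5 bins.
So 5 is already optimal.

0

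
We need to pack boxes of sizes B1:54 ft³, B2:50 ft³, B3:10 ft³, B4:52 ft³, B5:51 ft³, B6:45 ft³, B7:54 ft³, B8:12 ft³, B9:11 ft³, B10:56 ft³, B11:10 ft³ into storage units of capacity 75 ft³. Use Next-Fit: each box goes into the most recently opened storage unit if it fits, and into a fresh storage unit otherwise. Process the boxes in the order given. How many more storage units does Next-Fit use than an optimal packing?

1

Next-Fit: [54] [50,10] [52] [51] [45] [54,12] [11,56] [10] → 8 storage units.
7 boxes exceed 37.5 ft³ (half the capacity), and no two of those can share a storage unit, so at least 7 storage units are needed.
An optimal packing achieves that bound: [56,12] [54,11,10] [54,10] [52] [51] [50] [45] → 7 storage units.
Excess: 8 − 7 = 1.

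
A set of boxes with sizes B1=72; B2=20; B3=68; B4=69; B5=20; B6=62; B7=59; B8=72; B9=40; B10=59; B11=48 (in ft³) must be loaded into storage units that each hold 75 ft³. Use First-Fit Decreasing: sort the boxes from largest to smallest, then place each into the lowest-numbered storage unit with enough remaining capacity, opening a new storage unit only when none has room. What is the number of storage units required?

Sorted descending: 72, 72, 69, 68, 62, 59, 59, 48, 40, 20, 20.
72 ft³ → storage unit 1 (remaining 3 ft³)
72 ft³ → storage unit 2 (remaining 3 ft³)
69 ft³ → storage unit 3 (remaining 6 ft³)
68 ft³ → storage unit 4 (remaining 7 ft³)
62 ft³ → storage unit 5 (remaining 13 ft³)
59 ft³ → storage unit 6 (remaining 16 ft³)
59 ft³ → storage unit 7 (remaining 16 ft³)
48 ft³ → storage unit 8 (remaining 27 ft³)
40 ft³ → storage unit 9 (remaining 35 ft³)
20 ft³ → storage unit 8 (remaining 7 ft³)
20 ft³ → storage unit 9 (remaining 15 ft³)
Final storage units: [72] [72] [69] [68] [62] [59] [59] [48,20] [40,20].

9 storage units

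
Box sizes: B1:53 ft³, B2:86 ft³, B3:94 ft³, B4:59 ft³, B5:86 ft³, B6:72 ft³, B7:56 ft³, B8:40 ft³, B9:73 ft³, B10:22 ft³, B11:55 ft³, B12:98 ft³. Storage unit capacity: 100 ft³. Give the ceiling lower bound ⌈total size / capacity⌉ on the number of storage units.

8

Total size = 53 + 86 + 94 + 59 + 86 + 72 + 56 + 40 + 73 + 22 + 55 + 98 = 794 ft³.
⌈794 / 100⌉ = 8.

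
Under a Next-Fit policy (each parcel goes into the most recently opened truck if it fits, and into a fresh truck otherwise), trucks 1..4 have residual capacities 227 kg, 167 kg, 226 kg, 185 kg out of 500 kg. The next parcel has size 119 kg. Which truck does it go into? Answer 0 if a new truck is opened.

4

Next-Fit only looks at truck 4, which has 185 kg free.
119 kg fits there.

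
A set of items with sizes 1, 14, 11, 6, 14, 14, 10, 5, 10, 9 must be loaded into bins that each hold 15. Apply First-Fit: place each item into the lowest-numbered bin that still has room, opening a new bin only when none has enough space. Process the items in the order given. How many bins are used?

8 bins

Put 1 in bin 1; 14 remain.
Put 14 in bin 1; 0 remain.
Put 11 in bin 2; 4 remain.
Put 6 in bin 3; 9 remain.
Put 14 in bin 4; 1 remain.
Put 14 in bin 5; 1 remain.
Put 10 in bin 6; 5 remain.
Put 5 in bin 3; 4 remain.
Put 10 in bin 7; 5 remain.
Put 9 in bin 8; 6 remain.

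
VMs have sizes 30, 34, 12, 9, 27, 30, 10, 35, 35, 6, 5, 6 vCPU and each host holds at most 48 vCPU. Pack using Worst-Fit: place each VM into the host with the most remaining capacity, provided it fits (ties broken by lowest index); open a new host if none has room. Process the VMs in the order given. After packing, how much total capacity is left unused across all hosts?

host 1: place 30 vCPU, 18 vCPU left
host 2: place 34 vCPU, 14 vCPU left
host 1: place 12 vCPU, 6 vCPU left
host 2: place 9 vCPU, 5 vCPU left
host 3: place 27 vCPU, 21 vCPU left
host 4: place 30 vCPU, 18 vCPU left
host 3: place 10 vCPU, 11 vCPU left
host 5: place 35 vCPU, 13 vCPU left
host 6: place 35 vCPU, 13 vCPU left
host 4: place 6 vCPU, 12 vCPU left
host 5: place 5 vCPU, 8 vCPU left
host 6: place 6 vCPU, 7 vCPU left
6 hosts × 48 vCPU = 288 vCPU; used 239 vCPU; unused 49 vCPU.

49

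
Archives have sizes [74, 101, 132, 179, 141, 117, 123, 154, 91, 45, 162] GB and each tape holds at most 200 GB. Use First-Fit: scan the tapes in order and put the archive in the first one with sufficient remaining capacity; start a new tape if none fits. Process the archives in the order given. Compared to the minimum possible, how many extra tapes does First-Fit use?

First-Fit: [74,101] [132,45] [179] [141] [117] [123] [154] [91] [162] → 9 tapes.
8 archives exceed 100 GB (half the capacity), and no two of those can share a tape, so at least 8 tapes are needed.
An optimal packing achieves that bound: [179] [162] [154,45] [141] [132] [123,74] [117] [101,91] → 8 tapes.
Excess: 9 − 8 = 1.

1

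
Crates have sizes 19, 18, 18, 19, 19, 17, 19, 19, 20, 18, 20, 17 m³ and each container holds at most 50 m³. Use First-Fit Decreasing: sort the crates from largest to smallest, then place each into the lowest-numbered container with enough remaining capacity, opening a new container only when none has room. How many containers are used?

6 containers

Sorted descending: 20, 20, 19, 19, 19, 19, 19, 18, 18, 18, 17, 17.
container 1: place 20 m³, 30 m³ left
container 1: place 20 m³, 10 m³ left
container 2: place 19 m³, 31 m³ left
container 2: place 19 m³, 12 m³ left
container 3: place 19 m³, 31 m³ left
container 3: place 19 m³, 12 m³ left
container 4: place 19 m³, 31 m³ left
container 4: place 18 m³, 13 m³ left
container 5: place 18 m³, 32 m³ left
container 5: place 18 m³, 14 m³ left
container 6: place 17 m³, 33 m³ left
container 6: place 17 m³, 16 m³ left
Final containers: [20,20] [19,19] [19,19] [19,18] [18,18] [17,17].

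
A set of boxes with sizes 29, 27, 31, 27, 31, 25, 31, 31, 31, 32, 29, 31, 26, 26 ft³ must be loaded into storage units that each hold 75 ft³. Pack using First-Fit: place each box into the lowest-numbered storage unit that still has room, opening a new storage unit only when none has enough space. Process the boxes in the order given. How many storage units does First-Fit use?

7

29 ft³ → storage unit 1 (remaining 46 ft³)
27 ft³ → storage unit 1 (remaining 19 ft³)
31 ft³ → storage unit 2 (remaining 44 ft³)
27 ft³ → storage unit 2 (remaining 17 ft³)
31 ft³ → storage unit 3 (remaining 44 ft³)
25 ft³ → storage unit 3 (remaining 19 ft³)
31 ft³ → storage unit 4 (remaining 44 ft³)
31 ft³ → storage unit 4 (remaining 13 ft³)
31 ft³ → storage unit 5 (remaining 44 ft³)
32 ft³ → storage unit 5 (remaining 12 ft³)
29 ft³ → storage unit 6 (remaining 46 ft³)
31 ft³ → storage unit 6 (remaining 15 ft³)
26 ft³ → storage unit 7 (remaining 49 ft³)
26 ft³ → storage unit 7 (remaining 23 ft³)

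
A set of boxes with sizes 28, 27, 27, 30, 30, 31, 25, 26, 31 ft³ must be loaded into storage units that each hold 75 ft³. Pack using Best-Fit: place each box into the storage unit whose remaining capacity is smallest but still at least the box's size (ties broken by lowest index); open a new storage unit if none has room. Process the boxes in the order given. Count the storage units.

5

Put 28 ft³ in storage unit 1; 47 ft³ remain.
Put 27 ft³ in storage unit 1; 20 ft³ remain.
Put 27 ft³ in storage unit 2; 48 ft³ remain.
Put 30 ft³ in storage unit 2; 18 ft³ remain.
Put 30 ft³ in storage unit 3; 45 ft³ remain.
Put 31 ft³ in storage unit 3; 14 ft³ remain.
Put 25 ft³ in storage unit 4; 50 ft³ remain.
Put 26 ft³ in storage unit 4; 24 ft³ remain.
Put 31 ft³ in storage unit 5; 44 ft³ remain.
Final storage units: [28,27] [27,30] [30,31] [25,26] [31].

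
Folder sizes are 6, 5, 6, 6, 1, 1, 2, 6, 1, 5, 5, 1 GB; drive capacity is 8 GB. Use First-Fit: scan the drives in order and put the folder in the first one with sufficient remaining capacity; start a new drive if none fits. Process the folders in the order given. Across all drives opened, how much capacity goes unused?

Put 6 GB in drive 1; 2 GB remain.
Put 5 GB in drive 2; 3 GB remain.
Put 6 GB in drive 3; 2 GB remain.
Put 6 GB in drive 4; 2 GB remain.
Put 1 GB in drive 1; 1 GB remain.
Put 1 GB in drive 1; 0 GB remain.
Put 2 GB in drive 2; 1 GB remain.
Put 6 GB in drive 5; 2 GB remain.
Put 1 GB in drive 2; 0 GB remain.
Put 5 GB in drive 6; 3 GB remain.
Put 5 GB in drive 7; 3 GB remain.
Put 1 GB in drive 3; 1 GB remain.
7 drives × 8 GB = 56 GB; used 45 GB; unused 11 GB.

11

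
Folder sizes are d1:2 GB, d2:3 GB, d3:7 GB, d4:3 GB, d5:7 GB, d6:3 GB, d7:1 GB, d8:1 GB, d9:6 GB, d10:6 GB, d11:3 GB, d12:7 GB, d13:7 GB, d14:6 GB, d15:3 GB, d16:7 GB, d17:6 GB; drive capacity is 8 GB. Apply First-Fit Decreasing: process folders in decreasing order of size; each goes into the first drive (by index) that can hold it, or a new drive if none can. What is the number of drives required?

12

Sorted descending: 7, 7, 7, 7, 7, 6, 6, 6, 6, 3, 3, 3, 3, 3, 2, 1, 1.
Put 7 GB in drive 1; 1 GB remain.
Put 7 GB in drive 2; 1 GB remain.
Put 7 GB in drive 3; 1 GB remain.
Put 7 GB in drive 4; 1 GB remain.
Put 7 GB in drive 5; 1 GB remain.
Put 6 GB in drive 6; 2 GB remain.
Put 6 GB in drive 7; 2 GB remain.
Put 6 GB in drive 8; 2 GB remain.
Put 6 GB in drive 9; 2 GB remain.
Put 3 GB in drive 10; 5 GB remain.
Put 3 GB in drive 10; 2 GB remain.
Put 3 GB in drive 11; 5 GB remain.
Put 3 GB in drive 11; 2 GB remain.
Put 3 GB in drive 12; 5 GB remain.
Put 2 GB in drive 6; 0 GB remain.
Put 1 GB in drive 1; 0 GB remain.
Put 1 GB in drive 2; 0 GB remain.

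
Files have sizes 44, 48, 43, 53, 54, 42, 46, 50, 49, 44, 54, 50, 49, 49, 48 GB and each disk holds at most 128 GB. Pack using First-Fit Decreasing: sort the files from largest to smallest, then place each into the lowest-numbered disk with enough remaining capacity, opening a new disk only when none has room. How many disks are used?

Sorted descending: 54, 54, 53, 50, 50, 49, 49, 49, 48, 48, 46, 44, 44, 43, 42.
54 GB → disk 1 (remaining 74 GB)
54 GB → disk 1 (remaining 20 GB)
53 GB → disk 2 (remaining 75 GB)
50 GB → disk 2 (remaining 25 GB)
50 GB → disk 3 (remaining 78 GB)
49 GB → disk 3 (remaining 29 GB)
49 GB → disk 4 (remaining 79 GB)
49 GB → disk 4 (remaining 30 GB)
48 GB → disk 5 (remaining 80 GB)
48 GB → disk 5 (remaining 32 GB)
46 GB → disk 6 (remaining 82 GB)
44 GB → disk 6 (remaining 38 GB)
44 GB → disk 7 (remaining 84 GB)
43 GB → disk 7 (remaining 41 GB)
42 GB → disk 8 (remaining 86 GB)

8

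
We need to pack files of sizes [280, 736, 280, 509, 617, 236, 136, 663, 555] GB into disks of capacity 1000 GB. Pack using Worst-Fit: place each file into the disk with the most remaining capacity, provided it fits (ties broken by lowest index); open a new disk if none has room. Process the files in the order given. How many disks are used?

disk 1: place 280 GB, 720 GB left
disk 2: place 736 GB, 264 GB left
disk 1: place 280 GB, 440 GB left
disk 3: place 509 GB, 491 GB left
disk 4: place 617 GB, 383 GB left
disk 3: place 236 GB, 255 GB left
disk 1: place 136 GB, 304 GB left
disk 5: place 663 GB, 337 GB left
disk 6: place 555 GB, 445 GB left
Final disks: [280,280,136] [736] [509,236] [617] [663] [555].

6 disks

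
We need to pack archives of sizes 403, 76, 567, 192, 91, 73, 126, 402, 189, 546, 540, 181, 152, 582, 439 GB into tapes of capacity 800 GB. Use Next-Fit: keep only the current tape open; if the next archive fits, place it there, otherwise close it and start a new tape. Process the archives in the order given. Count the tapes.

tape 1: place 403 GB, 397 GB left
tape 1: place 76 GB, 321 GB left
tape 2: place 567 GB, 233 GB left
tape 2: place 192 GB, 41 GB left
tape 3: place 91 GB, 709 GB left
tape 3: place 73 GB, 636 GB left
tape 3: place 126 GB, 510 GB left
tape 3: place 402 GB, 108 GB left
tape 4: place 189 GB, 611 GB left
tape 4: place 546 GB, 65 GB left
tape 5: place 540 GB, 260 GB left
tape 5: place 181 GB, 79 GB left
tape 6: place 152 GB, 648 GB left
tape 6: place 582 GB, 66 GB left
tape 7: place 439 GB, 361 GB left

7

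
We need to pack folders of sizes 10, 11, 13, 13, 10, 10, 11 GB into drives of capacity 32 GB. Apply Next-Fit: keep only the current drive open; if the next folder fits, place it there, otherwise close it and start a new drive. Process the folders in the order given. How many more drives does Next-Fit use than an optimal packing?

0

Next-Fit: [10,11] [13,13] [10,10,11] → 3 drives.
Total size 78 GB; any packing needs at least ⌈78/32⌉ = 3 drives.
So 3 is already optimal.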